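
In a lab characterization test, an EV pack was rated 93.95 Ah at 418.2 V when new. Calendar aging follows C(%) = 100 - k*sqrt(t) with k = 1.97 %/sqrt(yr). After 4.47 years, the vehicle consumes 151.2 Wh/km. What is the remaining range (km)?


Step 1: capacity retention = 100 - 1.97 * sqrt(4.47) = 100 - 1.97 * 2.1142 = 95.835%
Step 2: C_now = 93.95 * 95.835/100 = 90.037 Ah
Step 3: E_pack = V * C_now = 418.2 * 90.037 = 37653 Wh
Step 4: range = E_pack / consumption = 37653 / 151.2 = 249.0 km

249.0 km


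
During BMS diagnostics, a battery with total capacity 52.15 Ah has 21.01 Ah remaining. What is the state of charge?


SOC% = 21.01 / 52.15 * 100 = 40.29%

40.29%


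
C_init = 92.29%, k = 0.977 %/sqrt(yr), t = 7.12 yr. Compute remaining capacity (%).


sqrt(t) = sqrt(7.12) = 2.6683
C_final = 92.29 - 0.977 * 2.6683 = 89.68%

89.68%


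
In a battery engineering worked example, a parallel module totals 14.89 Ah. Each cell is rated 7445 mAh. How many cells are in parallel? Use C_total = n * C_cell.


Convert: C_cell = 7445 mAh = 7.445 Ah
n = C_total / C_cell = 14.89 / 7.445 = 2

2


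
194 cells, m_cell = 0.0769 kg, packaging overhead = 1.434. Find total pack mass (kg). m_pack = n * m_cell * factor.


Cell mass sum = 194 * 0.0769 = 14.919 kg
With overhead 1.434: m_pack = 14.919 * 1.434 = 21.39 kg

21.39 kg


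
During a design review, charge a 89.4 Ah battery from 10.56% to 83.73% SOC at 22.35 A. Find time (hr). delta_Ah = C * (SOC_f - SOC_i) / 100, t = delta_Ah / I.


delta_Ah = 89.4 * (83.73 - 10.56) / 100 = 65.414 Ah
t = delta_Ah / I = 65.414 / 22.35 = 2.927 hr

2.927 hr


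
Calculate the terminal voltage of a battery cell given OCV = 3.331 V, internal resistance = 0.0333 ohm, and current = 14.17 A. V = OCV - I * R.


V = OCV - I*R = 3.331 - 14.17 * 0.0333 = 2.859 V

2.859 V


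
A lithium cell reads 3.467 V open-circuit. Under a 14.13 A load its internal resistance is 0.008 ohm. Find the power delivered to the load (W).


Step 1: V_terminal = OCV - I*R = 3.467 - 14.13 * 0.008 = 3.354 V
Step 2: P_out = V_terminal * I = 3.354 * 14.13 = 47.39 W

47.39 W


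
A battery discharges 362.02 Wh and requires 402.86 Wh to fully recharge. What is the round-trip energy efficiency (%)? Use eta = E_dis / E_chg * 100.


Round-trip efficiency = 362.02/402.86 * 100% = 89.86%

89.86%


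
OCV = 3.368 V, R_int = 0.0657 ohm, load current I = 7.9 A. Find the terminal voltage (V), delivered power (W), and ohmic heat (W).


Step 1: V_terminal = OCV - I*R = 3.368 - 7.9 * 0.0657 = 2.849 V
Step 2: P_out = V_terminal * I = 2.849 * 7.9 = 22.51 W
Step 3: Q = I^2 * R = 7.9^2 * 0.0657 = 4.100 W

V=2.849 V, P=22.51 W, Q=4.100 W


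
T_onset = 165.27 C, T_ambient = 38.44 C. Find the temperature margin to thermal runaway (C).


margin = T_onset - T_ambient = 165.27 - 38.44 = 126.83 C

126.83 C


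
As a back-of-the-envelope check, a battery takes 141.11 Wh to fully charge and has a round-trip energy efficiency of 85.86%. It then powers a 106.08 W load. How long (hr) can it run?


Step 1: E_discharge = eta/100 * E_charge = 85.86/100 * 141.11 = 121.16 Wh
Step 2: t = E_discharge / P = 121.16 / 106.08 = 1.142 hr

1.142 hr


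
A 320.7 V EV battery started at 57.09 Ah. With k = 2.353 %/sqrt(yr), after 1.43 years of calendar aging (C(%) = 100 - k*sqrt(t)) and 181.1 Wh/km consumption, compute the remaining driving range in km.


Step 1: capacity retention = 100 - 2.353 * sqrt(1.43) = 100 - 2.353 * 1.1958 = 97.186%
Step 2: C_now = 57.09 * 97.186/100 = 55.483 Ah
Step 3: E_pack = V * C_now = 320.7 * 55.483 = 17793 Wh
Step 4: range = E_pack / consumption = 17793 / 181.1 = 98.25 km

98.25 km


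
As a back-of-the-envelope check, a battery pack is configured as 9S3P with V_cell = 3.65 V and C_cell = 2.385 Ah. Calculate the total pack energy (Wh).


E = Ns * Vcell * Np * Ccell = 9 * 3.65 * 3 * 2.385 = 235.0 Wh

235.0 Wh


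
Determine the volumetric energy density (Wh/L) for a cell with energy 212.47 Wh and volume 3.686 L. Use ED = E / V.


ED = E / V = 212.47 / 3.686 = 57.64 Wh/L

57.64 Wh/L


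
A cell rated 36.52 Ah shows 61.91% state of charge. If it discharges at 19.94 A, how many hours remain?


Step 1: remaining = SOC/100 * C_total = 61.91/100 * 36.52 = 22.61 Ah
Step 2: t = remaining / I = 22.61 / 19.94 = 1.134 hr

1.134 hr


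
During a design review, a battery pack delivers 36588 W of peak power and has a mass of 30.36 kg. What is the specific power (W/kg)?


Specific power = 36588 W / 30.36 kg = 1205 W/kg

1205 W/kg


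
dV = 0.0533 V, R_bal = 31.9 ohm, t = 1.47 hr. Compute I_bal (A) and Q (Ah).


First, Ohm's law: I_bal = 0.0533 V / 31.9 ohm = 0.0016708 A
Then Q = I * t = 0.0016708 A * 1.47 hr = 0.002456 Ah

I=0.0016708 A, Q=0.002456 Ah


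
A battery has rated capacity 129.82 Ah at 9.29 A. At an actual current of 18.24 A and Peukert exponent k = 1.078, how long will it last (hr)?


Step 1: t_rated = C / I_rated = 129.82 / 9.29 = 13.974 hr
Step 2: ratio = 9.29 / 18.24 = 0.50932
Step 3: ratio^k = 0.50932^1.078 = 0.48321
Step 4: t = t_rated * ratio^k = 13.974 * 0.48321 = 6.752 hr

6.752 hr


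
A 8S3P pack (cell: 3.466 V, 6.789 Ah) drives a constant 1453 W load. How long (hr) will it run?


Step 1: E_pack = Ns * V_cell * Np * C_cell = 8 * 3.466 * 3 * 6.789 = 564.74 Wh
Step 2: t = E_pack / P = 564.74 / 1453 = 0.3887 hr

0.3887 hr


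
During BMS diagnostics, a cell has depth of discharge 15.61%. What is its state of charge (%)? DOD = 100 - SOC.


SOC = 100 - DOD = 100 - 15.61 = 84.39%

84.39%


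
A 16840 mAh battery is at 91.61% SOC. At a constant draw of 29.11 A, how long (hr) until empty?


Convert: C_total = 16840 mAh = 16.84 Ah
Step 1: remaining = SOC/100 * C_total = 91.61/100 * 16.84 = 15.427 Ah
Step 2: t = remaining / I = 15.427 / 29.11 = 0.5300 hr

0.5300 hr


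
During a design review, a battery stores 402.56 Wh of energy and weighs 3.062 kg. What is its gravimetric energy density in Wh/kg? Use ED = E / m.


Specific energy = 402.56 Wh / 3.062 kg = 131.5 Wh/kg

131.5 Wh/kg


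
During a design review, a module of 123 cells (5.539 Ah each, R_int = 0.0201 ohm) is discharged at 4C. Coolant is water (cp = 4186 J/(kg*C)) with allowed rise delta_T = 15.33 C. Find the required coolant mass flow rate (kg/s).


Step 1: I = 4 * 5.539 = 22.156 A
Step 2: Q_cell = I^2 * R = 22.156^2 * 0.0201 = 9.8669 W
Step 3: Q_total = 123 * 9.8669 = 1213.6 W
Step 4: m_dot = Q_total / (cp * dT) = 1213.6 / (4186 * 15.33) = 0.01891 kg/s

0.01891 kg/s


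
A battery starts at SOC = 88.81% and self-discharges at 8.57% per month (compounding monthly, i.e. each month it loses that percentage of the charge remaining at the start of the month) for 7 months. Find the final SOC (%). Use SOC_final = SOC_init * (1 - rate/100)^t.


decay = (1 - 8.57/100)^7 = 0.5341
SOC_final = 88.81 * 0.5341 = 47.43%

47.43%


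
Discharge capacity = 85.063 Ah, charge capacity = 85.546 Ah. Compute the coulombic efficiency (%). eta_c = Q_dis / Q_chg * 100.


eta_c = Q_dis / Q_chg * 100 = 85.063 / 85.546 * 100 = 99.44%

99.44%


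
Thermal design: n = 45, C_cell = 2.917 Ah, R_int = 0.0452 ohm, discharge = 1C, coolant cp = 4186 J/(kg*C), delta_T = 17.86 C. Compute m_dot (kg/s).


Step 1: I = 1 * 2.917 = 2.917 A
Step 2: Q_cell = I^2 * R = 2.917^2 * 0.0452 = 0.3846 W
Step 3: Q_total = 45 * 0.3846 = 17.307 W
Step 4: m_dot = Q_total / (cp * dT) = 17.307 / (4186 * 17.86) = 2.315e-04 kg/s

2.315e-04 kg/s


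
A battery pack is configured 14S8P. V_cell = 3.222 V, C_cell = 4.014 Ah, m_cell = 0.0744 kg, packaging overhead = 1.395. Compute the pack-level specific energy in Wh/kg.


Step 1: V_pack = 14 * 3.222 = 45.108 V
Step 2: C_pack = 8 * 4.014 = 32.112 Ah
Step 3: E_pack = V_pack * C_pack = 45.108 * 32.112 = 1448.5 Wh
Step 4: m_pack = 14 * 8 * 0.0744 * 1.395 = 11.624 kg
Step 5: ED = E_pack / m_pack = 1448.5 / 11.624 = 124.6 Wh/kg

124.6 Wh/kg


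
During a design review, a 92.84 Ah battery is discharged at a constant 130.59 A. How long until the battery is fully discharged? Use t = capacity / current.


Runtime = 92.84 Ah / 130.59 A = 0.7109 hr

0.7109 hr


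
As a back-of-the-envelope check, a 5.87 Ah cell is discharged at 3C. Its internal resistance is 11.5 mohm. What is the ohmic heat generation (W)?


Convert: R = 11.5 mohm = 0.0115 ohm
Step 1: I = C_rate * capacity = 3 * 5.87 = 17.61 A
Step 2: Q = I^2 * R = 17.61^2 * 0.0115 = 310.11 * 0.0115 = 3.566 W

3.566 W


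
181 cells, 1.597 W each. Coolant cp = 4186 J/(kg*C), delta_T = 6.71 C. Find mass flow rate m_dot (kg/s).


Step 1: Total heat Q = 181 * 1.597 W = 289.06 W
Step 2: denom = cp * dT = 4186 * 6.71 = 28088
Step 3: m_dot = 289.06 / 28088 = 0.01029 kg/s

0.01029 kg/s


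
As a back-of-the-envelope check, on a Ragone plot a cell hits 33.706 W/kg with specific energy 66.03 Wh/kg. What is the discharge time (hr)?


t = E / P = 66.03 / 33.706 = 1.959 hr

1.959 hr


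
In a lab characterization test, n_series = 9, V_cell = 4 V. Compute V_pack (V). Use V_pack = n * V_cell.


Series voltages add: 9 * 4 V = 36 V

36 V


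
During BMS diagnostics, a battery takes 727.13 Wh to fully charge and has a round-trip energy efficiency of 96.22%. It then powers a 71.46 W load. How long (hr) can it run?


Step 1: E_discharge = eta/100 * E_charge = 96.22/100 * 727.13 = 699.64 Wh
Step 2: t = E_discharge / P = 699.64 / 71.46 = 9.791 hr

9.791 hr


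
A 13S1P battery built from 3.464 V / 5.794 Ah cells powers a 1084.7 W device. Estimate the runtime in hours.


Step 1: E_pack = Ns * V_cell * Np * C_cell = 13 * 3.464 * 1 * 5.794 = 260.92 Wh
Step 2: t = E_pack / P = 260.92 / 1084.7 = 0.2405 hr

0.2405 hr


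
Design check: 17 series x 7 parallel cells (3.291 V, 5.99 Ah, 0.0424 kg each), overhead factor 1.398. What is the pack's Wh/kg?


Step 1: V_pack = 17 * 3.291 = 55.947 V
Step 2: C_pack = 7 * 5.99 = 41.93 Ah
Step 3: E_pack = V_pack * C_pack = 55.947 * 41.93 = 2345.9 Wh
Step 4: m_pack = 17 * 7 * 0.0424 * 1.398 = 7.0537 kg
Step 5: ED = E_pack / m_pack = 2345.9 / 7.0537 = 332.6 Wh/kg

332.6 Wh/kg


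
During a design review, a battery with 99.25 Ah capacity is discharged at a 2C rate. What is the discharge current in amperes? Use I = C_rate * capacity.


At 2C: I = 2 * 99.25 Ah = 198.5 A

198.5 A


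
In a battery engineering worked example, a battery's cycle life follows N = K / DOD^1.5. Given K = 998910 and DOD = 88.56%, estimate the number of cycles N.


DOD^1.5 = 833.41
N = K / DOD^1.5 = 998910 / 833.41 = 1199

1199 cycles


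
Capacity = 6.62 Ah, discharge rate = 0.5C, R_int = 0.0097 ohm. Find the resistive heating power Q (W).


Step 1: I = C_rate * capacity = 0.5 * 6.62 = 3.31 A
Step 2: Q = I^2 * R = 3.31^2 * 0.0097 = 10.956 * 0.0097 = 0.1063 W

0.1063 W


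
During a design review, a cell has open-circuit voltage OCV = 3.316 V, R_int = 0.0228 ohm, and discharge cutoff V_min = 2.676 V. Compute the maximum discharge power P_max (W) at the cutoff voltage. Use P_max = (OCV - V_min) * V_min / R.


dV = OCV - V_min = 0.64 V (so I_max = dV / R)
P_max = dV * V_min / R = 0.64 * 2.676 / 0.0228 = 75.12 W

75.12 W


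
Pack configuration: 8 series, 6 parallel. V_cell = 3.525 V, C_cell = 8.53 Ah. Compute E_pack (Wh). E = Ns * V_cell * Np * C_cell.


E = Ns * Vcell * Np * Ccell = 8 * 3.525 * 6 * 8.53 = 1443 Wh

1443 Wh


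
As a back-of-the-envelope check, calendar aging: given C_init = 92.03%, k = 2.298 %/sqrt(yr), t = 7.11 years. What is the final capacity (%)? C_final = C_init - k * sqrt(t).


sqrt(t) = sqrt(7.11) = 2.6665
C_final = 92.03 - 2.298 * 2.6665 = 85.90%

85.90%


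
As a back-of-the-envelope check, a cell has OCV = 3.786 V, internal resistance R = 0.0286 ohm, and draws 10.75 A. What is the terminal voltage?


V = OCV - I*R = 3.786 - 10.75 * 0.0286 = 3.479 V

3.479 V


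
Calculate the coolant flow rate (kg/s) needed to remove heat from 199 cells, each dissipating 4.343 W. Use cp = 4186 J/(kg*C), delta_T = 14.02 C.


Step 1: Total heat Q = 199 * 4.343 W = 864.26 W
Step 2: denom = cp * dT = 4186 * 14.02 = 58688
Step 3: m_dot = 864.26 / 58688 = 0.01473 kg/s

0.01473 kg/s


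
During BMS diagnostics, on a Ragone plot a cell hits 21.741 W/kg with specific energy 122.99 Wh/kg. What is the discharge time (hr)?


t = E / P = 122.99 / 21.741 = 5.657 hr

5.657 hr


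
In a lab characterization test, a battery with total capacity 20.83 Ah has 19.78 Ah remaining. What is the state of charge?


SOC% = 19.78 / 20.83 * 100 = 94.96%

94.96%


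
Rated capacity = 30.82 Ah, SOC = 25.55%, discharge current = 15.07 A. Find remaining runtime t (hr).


Step 1: remaining = SOC/100 * C_total = 25.55/100 * 30.82 = 7.8745 Ah
Step 2: t = remaining / I = 7.8745 / 15.07 = 0.5225 hr

0.5225 hr


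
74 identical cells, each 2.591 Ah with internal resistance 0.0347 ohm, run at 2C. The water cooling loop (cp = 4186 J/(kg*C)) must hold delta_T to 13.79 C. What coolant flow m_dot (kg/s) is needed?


Step 1: I = 2 * 2.591 = 5.182 A
Step 2: Q_cell = I^2 * R = 5.182^2 * 0.0347 = 0.9318 W
Step 3: Q_total = 74 * 0.9318 = 68.953 W
Step 4: m_dot = Q_total / (cp * dT) = 68.953 / (4186 * 13.79) = 0.001195 kg/s

0.001195 kg/s


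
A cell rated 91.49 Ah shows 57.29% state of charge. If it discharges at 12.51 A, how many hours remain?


Step 1: remaining = SOC/100 * C_total = 57.29/100 * 91.49 = 52.415 Ah
Step 2: t = remaining / I = 52.415 / 12.51 = 4.190 hr

4.190 hr


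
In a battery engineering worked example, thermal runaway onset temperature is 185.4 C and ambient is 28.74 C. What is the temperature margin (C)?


Safety margin = 185.4 C - 28.74 C = 156.66 C

156.66 C


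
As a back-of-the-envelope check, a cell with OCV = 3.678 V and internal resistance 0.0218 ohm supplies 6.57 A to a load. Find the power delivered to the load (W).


Step 1: V_terminal = OCV - I*R = 3.678 - 6.57 * 0.0218 = 3.5348 V
Step 2: P_out = V_terminal * I = 3.5348 * 6.57 = 23.22 W

23.22 W


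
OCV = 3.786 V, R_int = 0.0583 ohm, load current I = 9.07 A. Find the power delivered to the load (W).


Step 1: V_terminal = OCV - I*R = 3.786 - 9.07 * 0.0583 = 3.2572 V
Step 2: P_out = V_terminal * I = 3.2572 * 9.07 = 29.54 W

29.54 W


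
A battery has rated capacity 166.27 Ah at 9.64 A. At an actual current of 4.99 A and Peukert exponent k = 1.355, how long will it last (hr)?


Step 1: t_rated = C / I_rated = 166.27 / 9.64 = 17.248 hr
Step 2: ratio = 9.64 / 4.99 = 1.9319
Step 3: ratio^k = 1.9319^1.355 = 2.4407
Step 4: t = t_rated * ratio^k = 17.248 * 2.4407 = 42.10 hr

42.10 hr


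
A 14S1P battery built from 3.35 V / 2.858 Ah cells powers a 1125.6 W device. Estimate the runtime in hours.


Step 1: E_pack = Ns * V_cell * Np * C_cell = 14 * 3.35 * 1 * 2.858 = 134.04 Wh
Step 2: t = E_pack / P = 134.04 / 1125.6 = 0.1191 hr

0.1191 hr


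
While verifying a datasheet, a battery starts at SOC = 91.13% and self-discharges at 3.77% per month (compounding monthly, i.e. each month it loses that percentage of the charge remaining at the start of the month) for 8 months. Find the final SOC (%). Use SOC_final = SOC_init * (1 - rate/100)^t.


Monthly retention factor = 1 - 3.77/100 = 0.9623
Over 8 months: factor^8 = 0.73533
SOC_final = 91.13 * 0.73533 = 67.01%

67.01%


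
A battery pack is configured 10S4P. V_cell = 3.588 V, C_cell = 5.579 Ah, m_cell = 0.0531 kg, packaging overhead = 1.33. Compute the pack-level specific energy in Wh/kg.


Step 1: V_pack = 10 * 3.588 = 35.88 V
Step 2: C_pack = 4 * 5.579 = 22.316 Ah
Step 3: E_pack = V_pack * C_pack = 35.88 * 22.316 = 800.7 Wh
Step 4: m_pack = 10 * 4 * 0.0531 * 1.33 = 2.8249 kg
Step 5: ED = E_pack / m_pack = 800.7 / 2.8249 = 283.4 Wh/kg

283.4 Wh/kg


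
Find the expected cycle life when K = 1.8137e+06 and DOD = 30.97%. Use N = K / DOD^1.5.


Step 1: DOD^1.5 = 30.97^1.5 = 172.35
Step 2: N = 1.8137e+06 / 172.35 = 10520 cycles

10520 cycles


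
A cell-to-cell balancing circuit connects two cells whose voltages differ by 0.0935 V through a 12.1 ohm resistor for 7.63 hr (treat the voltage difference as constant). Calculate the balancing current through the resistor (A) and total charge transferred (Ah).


First, Ohm's law: I_bal = 0.0935 V / 12.1 ohm = 0.0077273 A
Then Q = I * t = 0.0077273 A * 7.63 hr = 0.05896 Ah

I=0.0077273 A, Q=0.05896 Ah


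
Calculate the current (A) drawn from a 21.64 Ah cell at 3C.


I = C_rate * capacity = 3 * 21.64 = 64.92 A

64.92 A


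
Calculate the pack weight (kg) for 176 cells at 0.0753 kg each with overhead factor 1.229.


m_pack = n * m_cell * overhead = 176 * 0.0753 * 1.229 = 16.29 kg

16.29 kg


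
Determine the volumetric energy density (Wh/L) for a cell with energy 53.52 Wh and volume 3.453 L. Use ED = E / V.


ED = E / V = 53.52 / 3.453 = 15.50 Wh/L

15.50 Wh/L


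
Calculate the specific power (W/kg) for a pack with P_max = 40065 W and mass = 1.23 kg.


Specific power = 40065 W / 1.23 kg = 32570 W/kg

32570 W/kg


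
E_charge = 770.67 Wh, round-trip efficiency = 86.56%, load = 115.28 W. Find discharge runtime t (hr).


Step 1: E_discharge = eta/100 * E_charge = 86.56/100 * 770.67 = 667.09 Wh
Step 2: t = E_discharge / P = 667.09 / 115.28 = 5.787 hr

5.787 hr


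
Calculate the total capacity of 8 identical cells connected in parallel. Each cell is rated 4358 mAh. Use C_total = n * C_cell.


Convert: C_cell = 4358 mAh = 4.358 Ah
C_total = 8 * 4.358 = 34.864 Ah

34.864 Ah


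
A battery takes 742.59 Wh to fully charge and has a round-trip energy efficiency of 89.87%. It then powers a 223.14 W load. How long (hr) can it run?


Step 1: E_discharge = eta/100 * E_charge = 89.87/100 * 742.59 = 667.37 Wh
Step 2: t = E_discharge / P = 667.37 / 223.14 = 2.991 hr

2.991 hr


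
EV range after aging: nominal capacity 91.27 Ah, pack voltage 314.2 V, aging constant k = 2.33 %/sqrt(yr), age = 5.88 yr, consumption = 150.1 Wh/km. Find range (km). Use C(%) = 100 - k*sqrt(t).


Step 1: capacity retention = 100 - 2.33 * sqrt(5.88) = 100 - 2.33 * 2.4249 = 94.35%
Step 2: C_now = 91.27 * 94.35/100 = 86.113 Ah
Step 3: E_pack = V * C_now = 314.2 * 86.113 = 27057 Wh
Step 4: range = E_pack / consumption = 27057 / 150.1 = 180.3 km

180.3 km


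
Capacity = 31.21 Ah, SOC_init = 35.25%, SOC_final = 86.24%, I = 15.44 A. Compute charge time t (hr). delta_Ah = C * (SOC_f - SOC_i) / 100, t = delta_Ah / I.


Step 1: dSOC = 86.24% - 35.25% = 50.99%
Step 2: delta_Ah = 31.21 * 50.99 / 100 = 15.914 Ah
Step 3: t = 15.914 / 15.44 = 1.031 hr

1.031 hr


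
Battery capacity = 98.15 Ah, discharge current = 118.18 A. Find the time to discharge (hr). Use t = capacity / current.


t = capacity / current = 98.15 / 118.18 = 0.8305 hr

0.8305 hr


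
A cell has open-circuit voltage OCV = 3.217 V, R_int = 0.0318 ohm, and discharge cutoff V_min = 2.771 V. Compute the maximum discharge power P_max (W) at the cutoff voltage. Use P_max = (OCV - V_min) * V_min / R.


dV = OCV - V_min = 0.446 V (so I_max = dV / R)
P_max = dV * V_min / R = 0.446 * 2.771 / 0.0318 = 38.86 W

38.86 W


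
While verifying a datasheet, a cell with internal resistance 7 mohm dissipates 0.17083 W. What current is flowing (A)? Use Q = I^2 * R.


Convert: R = 7 mohm = 0.007 ohm
I = sqrt(Q / R) = sqrt(0.17083 / 0.007) = sqrt(24.404) = 4.940 A

4.940 A


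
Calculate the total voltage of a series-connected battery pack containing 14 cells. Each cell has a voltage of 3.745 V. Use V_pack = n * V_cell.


With 14 cells in series at 3.745 V each, V_pack = 52.43 V

52.43 V


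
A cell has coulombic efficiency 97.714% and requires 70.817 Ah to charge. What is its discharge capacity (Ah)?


Q_dis = eta/100 * Q_chg = 97.714/100 * 70.817 = 69.20 Ah

69.20 Ah


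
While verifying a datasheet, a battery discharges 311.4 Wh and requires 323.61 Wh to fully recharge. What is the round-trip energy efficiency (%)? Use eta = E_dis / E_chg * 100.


Round-trip efficiency = 311.4/323.61 * 100% = 96.23%

96.23%


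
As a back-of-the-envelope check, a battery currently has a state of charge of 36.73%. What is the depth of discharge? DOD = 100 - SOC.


DOD = 100 - SOC = 100 - 36.73 = 63.27%

63.27%


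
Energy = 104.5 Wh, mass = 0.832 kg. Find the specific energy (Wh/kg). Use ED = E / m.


ED = E / m = 104.5 / 0.832 = 125.6 Wh/kg

125.6 Wh/kg


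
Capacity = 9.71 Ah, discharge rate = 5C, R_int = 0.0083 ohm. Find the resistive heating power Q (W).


Step 1: I = C_rate * capacity = 5 * 9.71 = 48.55 A
Step 2: Q = I^2 * R = 48.55^2 * 0.0083 = 2357.1 * 0.0083 = 19.56 W

19.56 W


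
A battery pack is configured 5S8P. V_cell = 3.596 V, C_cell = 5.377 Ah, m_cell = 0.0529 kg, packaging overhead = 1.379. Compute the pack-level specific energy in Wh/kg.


Step 1: V_pack = 5 * 3.596 = 17.98 V
Step 2: C_pack = 8 * 5.377 = 43.016 Ah
Step 3: E_pack = V_pack * C_pack = 17.98 * 43.016 = 773.43 Wh
Step 4: m_pack = 5 * 8 * 0.0529 * 1.379 = 2.918 kg
Step 5: ED = E_pack / m_pack = 773.43 / 2.918 = 265.1 Wh/kg

265.1 Wh/kg


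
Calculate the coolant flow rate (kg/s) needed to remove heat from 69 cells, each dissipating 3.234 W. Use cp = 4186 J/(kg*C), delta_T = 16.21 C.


Step 1: Total heat Q = 69 * 3.234 W = 223.15 W
Step 2: denom = cp * dT = 4186 * 16.21 = 67855
Step 3: m_dot = 223.15 / 67855 = 0.003289 kg/s

0.003289 kg/s


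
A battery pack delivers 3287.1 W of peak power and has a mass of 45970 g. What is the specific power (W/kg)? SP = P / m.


Convert: m = 45970 g = 45.97 kg
SP = P / m = 3287.1 / 45.97 = 71.51 W/kg

71.51 W/kg


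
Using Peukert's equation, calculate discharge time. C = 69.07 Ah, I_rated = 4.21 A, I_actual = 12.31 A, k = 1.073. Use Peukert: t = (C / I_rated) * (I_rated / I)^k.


Step 1: t_rated = C / I_rated = 69.07 / 4.21 = 16.406 hr
Step 2: ratio = 4.21 / 12.31 = 0.342
Step 3: ratio^k = 0.342^1.073 = 0.31624
Step 4: t = t_rated * ratio^k = 16.406 * 0.31624 = 5.188 hr

5.188 hr


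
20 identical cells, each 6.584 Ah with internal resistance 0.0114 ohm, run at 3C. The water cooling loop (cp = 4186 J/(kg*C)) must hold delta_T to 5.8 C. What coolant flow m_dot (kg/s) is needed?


Step 1: I = 3 * 6.584 = 19.752 A
Step 2: Q_cell = I^2 * R = 19.752^2 * 0.0114 = 4.4476 W
Step 3: Q_total = 20 * 4.4476 = 88.952 W
Step 4: m_dot = Q_total / (cp * dT) = 88.952 / (4186 * 5.8) = 0.003664 kg/s

0.003664 kg/s


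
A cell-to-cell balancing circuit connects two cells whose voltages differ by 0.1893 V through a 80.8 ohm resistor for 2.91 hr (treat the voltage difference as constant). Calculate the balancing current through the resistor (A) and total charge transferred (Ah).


First, Ohm's law: I_bal = 0.1893 V / 80.8 ohm = 0.0023428 A
Then Q = I * t = 0.0023428 A * 2.91 hr = 0.006818 Ah

I=0.0023428 A, Q=0.006818 Ah


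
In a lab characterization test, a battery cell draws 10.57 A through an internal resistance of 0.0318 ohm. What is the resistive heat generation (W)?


Q = I^2 * R = 10.57^2 * 0.0318 = 3.553 W

3.553 W


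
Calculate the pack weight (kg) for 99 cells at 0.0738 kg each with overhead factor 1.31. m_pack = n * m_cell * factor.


Cell mass sum = 99 * 0.0738 = 7.3062 kg
With overhead 1.31: m_pack = 7.3062 * 1.31 = 9.571 kg

9.571 kg


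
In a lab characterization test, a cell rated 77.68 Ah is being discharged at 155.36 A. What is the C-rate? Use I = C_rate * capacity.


C_rate = I / capacity = 155.36 / 77.68 = 2C

2C


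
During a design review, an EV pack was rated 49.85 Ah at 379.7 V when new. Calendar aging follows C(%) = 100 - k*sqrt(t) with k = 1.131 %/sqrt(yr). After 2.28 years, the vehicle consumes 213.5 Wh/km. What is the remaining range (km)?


Step 1: capacity retention = 100 - 1.131 * sqrt(2.28) = 100 - 1.131 * 1.51 = 98.292%
Step 2: C_now = 49.85 * 98.292/100 = 48.999 Ah
Step 3: E_pack = V * C_now = 379.7 * 48.999 = 18605 Wh
Step 4: range = E_pack / consumption = 18605 / 213.5 = 87.14 km

87.14 km


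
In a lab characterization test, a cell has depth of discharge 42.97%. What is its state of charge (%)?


SOC = 100 - DOD = 100 - 42.97 = 57.03%

57.03%


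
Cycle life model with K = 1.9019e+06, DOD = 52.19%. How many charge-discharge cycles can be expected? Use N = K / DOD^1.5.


Step 1: DOD^1.5 = 52.19^1.5 = 377.03
Step 2: N = 1.9019e+06 / 377.03 = 5044 cycles

5044 cycles


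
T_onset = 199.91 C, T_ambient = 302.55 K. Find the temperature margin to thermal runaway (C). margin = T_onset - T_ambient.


Convert: T_ambient = 302.55 K = 29.4 C
margin = 199.91 - 29.4 = 170.51 C

170.51 C


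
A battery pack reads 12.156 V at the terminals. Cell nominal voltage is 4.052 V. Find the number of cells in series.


n = V_pack / V_cell = 12.156 / 4.052 = 3

3


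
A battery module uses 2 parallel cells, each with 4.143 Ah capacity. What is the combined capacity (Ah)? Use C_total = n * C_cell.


Parallel capacities add: 2 * 4.143 Ah = 8.286 Ah

8.286 Ah


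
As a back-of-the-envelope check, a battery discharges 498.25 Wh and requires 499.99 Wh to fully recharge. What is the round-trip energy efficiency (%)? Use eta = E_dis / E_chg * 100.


Round-trip efficiency = 498.25/499.99 * 100% = 99.65%

99.65%


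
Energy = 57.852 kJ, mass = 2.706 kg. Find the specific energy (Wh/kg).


Convert: E = 57.852 kJ = 16.07 Wh
ED = E / m = 16.07 / 2.706 = 5.939 Wh/kg

5.939 Wh/kg


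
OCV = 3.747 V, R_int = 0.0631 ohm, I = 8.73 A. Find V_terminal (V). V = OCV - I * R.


IR drop = 8.73 * 0.0631 = 0.55086 V
V = 3.747 - 0.55086 = 3.196 V

3.196 V


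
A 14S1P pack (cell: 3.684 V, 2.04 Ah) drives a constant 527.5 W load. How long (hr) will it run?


Step 1: E_pack = Ns * V_cell * Np * C_cell = 14 * 3.684 * 1 * 2.04 = 105.22 Wh
Step 2: t = E_pack / P = 105.22 / 527.5 = 0.1995 hr

0.1995 hr


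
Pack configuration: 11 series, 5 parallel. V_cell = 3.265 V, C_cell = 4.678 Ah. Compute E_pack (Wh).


V_pack = 11 * 3.265 = 35.915 V
C_pack = 5 * 4.678 = 23.39 Ah
E = V_pack * C_pack = 35.915 * 23.39 = 840.1 Wh

840.1 Wh


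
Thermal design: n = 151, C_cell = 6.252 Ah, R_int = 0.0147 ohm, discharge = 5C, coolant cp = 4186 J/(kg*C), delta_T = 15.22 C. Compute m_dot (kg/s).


Step 1: I = 5 * 6.252 = 31.26 A
Step 2: Q_cell = I^2 * R = 31.26^2 * 0.0147 = 14.365 W
Step 3: Q_total = 151 * 14.365 = 2169.1 W
Step 4: m_dot = Q_total / (cp * dT) = 2169.1 / (4186 * 15.22) = 0.03405 kg/s

0.03405 kg/s


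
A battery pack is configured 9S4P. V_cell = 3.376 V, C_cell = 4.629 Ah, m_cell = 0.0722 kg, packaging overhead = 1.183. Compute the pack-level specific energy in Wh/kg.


Step 1: V_pack = 9 * 3.376 = 30.384 V
Step 2: C_pack = 4 * 4.629 = 18.516 Ah
Step 3: E_pack = V_pack * C_pack = 30.384 * 18.516 = 562.59 Wh
Step 4: m_pack = 9 * 4 * 0.0722 * 1.183 = 3.0749 kg
Step 5: ED = E_pack / m_pack = 562.59 / 3.0749 = 183.0 Wh/kg

183.0 Wh/kg


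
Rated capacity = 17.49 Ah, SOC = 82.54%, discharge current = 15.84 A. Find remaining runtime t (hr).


Step 1: remaining = SOC/100 * C_total = 82.54/100 * 17.49 = 14.436 Ah
Step 2: t = remaining / I = 14.436 / 15.84 = 0.9114 hr

0.9114 hr


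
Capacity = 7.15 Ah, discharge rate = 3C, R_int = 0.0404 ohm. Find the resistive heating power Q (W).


Step 1: I = C_rate * capacity = 3 * 7.15 = 21.45 A
Step 2: Q = I^2 * R = 21.45^2 * 0.0404 = 460.1 * 0.0404 = 18.59 W

18.59 W


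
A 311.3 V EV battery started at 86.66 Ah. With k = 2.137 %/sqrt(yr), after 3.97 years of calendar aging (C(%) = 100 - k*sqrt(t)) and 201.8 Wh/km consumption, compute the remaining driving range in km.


Step 1: capacity retention = 100 - 2.137 * sqrt(3.97) = 100 - 2.137 * 1.9925 = 95.742%
Step 2: C_now = 86.66 * 95.742/100 = 82.97 Ah
Step 3: E_pack = V * C_now = 311.3 * 82.97 = 25829 Wh
Step 4: range = E_pack / consumption = 25829 / 201.8 = 128.0 km

128.0 km


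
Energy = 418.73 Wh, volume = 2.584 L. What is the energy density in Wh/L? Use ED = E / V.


ED = E / V = 418.73 / 2.584 = 162.0 Wh/L

162.0 Wh/L


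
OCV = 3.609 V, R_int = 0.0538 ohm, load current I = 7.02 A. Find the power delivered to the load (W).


Step 1: V_terminal = OCV - I*R = 3.609 - 7.02 * 0.0538 = 3.2313 V
Step 2: P_out = V_terminal * I = 3.2313 * 7.02 = 22.68 W

22.68 W


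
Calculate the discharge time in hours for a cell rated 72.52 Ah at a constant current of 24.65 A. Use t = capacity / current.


t = capacity / current = 72.52 / 24.65 = 2.942 hr

2.942 hr


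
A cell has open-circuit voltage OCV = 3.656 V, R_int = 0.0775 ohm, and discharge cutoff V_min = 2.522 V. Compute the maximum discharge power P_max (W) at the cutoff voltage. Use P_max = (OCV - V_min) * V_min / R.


P_max = (OCV - V_min) * V_min / R = (3.656 - 2.522) * 2.522 / 0.0775 = 1.134 * 2.522 / 0.0775 = 36.90 W

36.90 W


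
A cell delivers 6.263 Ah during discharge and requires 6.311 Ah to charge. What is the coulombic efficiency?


eta_c = Q_dis / Q_chg * 100 = 6.263 / 6.311 * 100 = 99.24%

99.24%


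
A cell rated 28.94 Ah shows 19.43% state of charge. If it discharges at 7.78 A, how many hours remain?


Step 1: remaining = SOC/100 * C_total = 19.43/100 * 28.94 = 5.623 Ah
Step 2: t = remaining / I = 5.623 / 7.78 = 0.7228 hr

0.7228 hr


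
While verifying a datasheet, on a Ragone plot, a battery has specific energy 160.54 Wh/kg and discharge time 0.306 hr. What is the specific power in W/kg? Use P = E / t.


Specific power = 160.54 Wh/kg / 0.306 hr = 524.6 W/kg

524.6 W/kg


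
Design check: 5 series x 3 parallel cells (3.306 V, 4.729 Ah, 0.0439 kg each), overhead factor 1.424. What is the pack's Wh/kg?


Step 1: V_pack = 5 * 3.306 = 16.53 V
Step 2: C_pack = 3 * 4.729 = 14.187 Ah
Step 3: E_pack = V_pack * C_pack = 16.53 * 14.187 = 234.51 Wh
Step 4: m_pack = 5 * 3 * 0.0439 * 1.424 = 0.9377 kg
Step 5: ED = E_pack / m_pack = 234.51 / 0.9377 = 250.1 Wh/kg

250.1 Wh/kg


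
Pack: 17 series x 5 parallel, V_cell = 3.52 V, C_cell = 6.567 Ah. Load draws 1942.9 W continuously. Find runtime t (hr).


Step 1: E_pack = Ns * V_cell * Np * C_cell = 17 * 3.52 * 5 * 6.567 = 1964.8 Wh
Step 2: t = E_pack / P = 1964.8 / 1942.9 = 1.011 hr

1.011 hr


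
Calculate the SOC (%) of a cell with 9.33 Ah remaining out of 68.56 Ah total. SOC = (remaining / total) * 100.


SOC% = 9.33 / 68.56 * 100 = 13.61%

13.61%


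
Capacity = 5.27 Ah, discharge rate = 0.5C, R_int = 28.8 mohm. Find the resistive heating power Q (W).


Convert: R = 28.8 mohm = 0.0288 ohm
Step 1: I = C_rate * capacity = 0.5 * 5.27 = 2.635 A
Step 2: Q = I^2 * R = 2.635^2 * 0.0288 = 6.9432 * 0.0288 = 0.2000 W

0.2000 W


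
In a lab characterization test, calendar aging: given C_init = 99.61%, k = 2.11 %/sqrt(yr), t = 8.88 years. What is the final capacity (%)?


Step 1: sqrt(8.88 yr) = 2.9799
Step 2: drop = 2.11 * 2.9799 = 6.2876
Step 3: C_final = 99.61 - 6.2876 = 93.32%

93.32%


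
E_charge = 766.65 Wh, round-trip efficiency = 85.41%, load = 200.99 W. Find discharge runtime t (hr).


Step 1: E_discharge = eta/100 * E_charge = 85.41/100 * 766.65 = 654.8 Wh
Step 2: t = E_discharge / P = 654.8 / 200.99 = 3.258 hr

3.258 hr


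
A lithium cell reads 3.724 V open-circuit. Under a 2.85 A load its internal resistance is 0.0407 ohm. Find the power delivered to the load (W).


Step 1: V_terminal = OCV - I*R = 3.724 - 2.85 * 0.0407 = 3.608 V
Step 2: P_out = V_terminal * I = 3.608 * 2.85 = 10.28 W

10.28 W


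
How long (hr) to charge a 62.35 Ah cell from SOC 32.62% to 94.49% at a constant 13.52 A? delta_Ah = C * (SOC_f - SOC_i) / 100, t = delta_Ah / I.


Step 1: dSOC = 94.49% - 32.62% = 61.87%
Step 2: delta_Ah = 62.35 * 61.87 / 100 = 38.576 Ah
Step 3: t = 38.576 / 13.52 = 2.853 hr

2.853 hr


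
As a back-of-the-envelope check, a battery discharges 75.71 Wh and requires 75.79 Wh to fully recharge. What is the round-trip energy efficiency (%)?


eta_e = E_dis / E_chg * 100 = 75.71 / 75.79 * 100 = 99.89%

99.89%


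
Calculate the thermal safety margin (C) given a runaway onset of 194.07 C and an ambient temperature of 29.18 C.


Safety margin = 194.07 C - 29.18 C = 164.89 C

164.89 C


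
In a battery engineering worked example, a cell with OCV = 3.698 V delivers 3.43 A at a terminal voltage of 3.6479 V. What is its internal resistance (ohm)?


R = (OCV - V) / I = (3.698 - 3.6479) / 3.43 = 0.01461 ohm

0.01461 ohm


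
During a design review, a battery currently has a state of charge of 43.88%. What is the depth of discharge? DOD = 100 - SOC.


DOD = 100 - SOC = 100 - 43.88 = 56.12%

56.12%


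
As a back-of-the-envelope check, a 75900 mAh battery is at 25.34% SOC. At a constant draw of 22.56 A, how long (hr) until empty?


Convert: C_total = 75900 mAh = 75.9 Ah
Step 1: remaining = SOC/100 * C_total = 25.34/100 * 75.9 = 19.233 Ah
Step 2: t = remaining / I = 19.233 / 22.56 = 0.8525 hr

0.8525 hr


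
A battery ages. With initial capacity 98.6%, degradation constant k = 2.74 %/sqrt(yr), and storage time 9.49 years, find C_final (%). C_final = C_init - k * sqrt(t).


Step 1: sqrt(9.49 yr) = 3.0806
Step 2: drop = 2.74 * 3.0806 = 8.4408
Step 3: C_final = 98.6 - 8.4408 = 90.16%

90.16%


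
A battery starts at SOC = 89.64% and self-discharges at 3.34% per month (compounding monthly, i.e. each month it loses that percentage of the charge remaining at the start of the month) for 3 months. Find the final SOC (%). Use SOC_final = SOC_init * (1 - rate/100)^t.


Monthly retention factor = 1 - 3.34/100 = 0.9666
Over 3 months: factor^3 = 0.90311
SOC_final = 89.64 * 0.90311 = 80.95%

80.95%


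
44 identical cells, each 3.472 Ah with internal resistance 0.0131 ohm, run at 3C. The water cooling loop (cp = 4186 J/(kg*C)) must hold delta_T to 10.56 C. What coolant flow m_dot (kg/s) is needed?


Step 1: I = 3 * 3.472 = 10.416 A
Step 2: Q_cell = I^2 * R = 10.416^2 * 0.0131 = 1.4213 W
Step 3: Q_total = 44 * 1.4213 = 62.537 W
Step 4: m_dot = Q_total / (cp * dT) = 62.537 / (4186 * 10.56) = 0.001415 kg/s

0.001415 kg/s


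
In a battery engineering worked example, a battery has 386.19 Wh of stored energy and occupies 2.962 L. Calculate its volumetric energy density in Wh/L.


Volumetric ED = 386.19 Wh / 2.962 L = 130.4 Wh/L

130.4 Wh/L


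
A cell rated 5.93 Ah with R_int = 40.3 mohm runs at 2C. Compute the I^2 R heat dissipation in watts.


Convert: R = 40.3 mohm = 0.0403 ohm
Step 1: I = C_rate * capacity = 2 * 5.93 = 11.86 A
Step 2: Q = I^2 * R = 11.86^2 * 0.0403 = 140.66 * 0.0403 = 5.669 W

5.669 W


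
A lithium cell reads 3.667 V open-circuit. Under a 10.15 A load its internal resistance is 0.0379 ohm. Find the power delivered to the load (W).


Step 1: V_terminal = OCV - I*R = 3.667 - 10.15 * 0.0379 = 3.2823 V
Step 2: P_out = V_terminal * I = 3.2823 * 10.15 = 33.32 W

33.32 W


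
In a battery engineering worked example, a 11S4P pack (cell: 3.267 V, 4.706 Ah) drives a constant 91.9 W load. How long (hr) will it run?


Step 1: E_pack = Ns * V_cell * Np * C_cell = 11 * 3.267 * 4 * 4.706 = 676.48 Wh
Step 2: t = E_pack / P = 676.48 / 91.9 = 7.361 hr

7.361 hr


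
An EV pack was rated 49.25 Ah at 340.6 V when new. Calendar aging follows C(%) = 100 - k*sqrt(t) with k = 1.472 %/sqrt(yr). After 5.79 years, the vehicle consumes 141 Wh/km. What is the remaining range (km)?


Step 1: capacity retention = 100 - 1.472 * sqrt(5.79) = 100 - 1.472 * 2.4062 = 96.458%
Step 2: C_now = 49.25 * 96.458/100 = 47.506 Ah
Step 3: E_pack = V * C_now = 340.6 * 47.506 = 16181 Wh
Step 4: range = E_pack / consumption = 16181 / 141 = 114.8 km

114.8 km


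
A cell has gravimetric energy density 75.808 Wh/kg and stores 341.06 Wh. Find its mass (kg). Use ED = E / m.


m = E / ED = 341.06 / 75.808 = 4.499 kg

4.499 kg


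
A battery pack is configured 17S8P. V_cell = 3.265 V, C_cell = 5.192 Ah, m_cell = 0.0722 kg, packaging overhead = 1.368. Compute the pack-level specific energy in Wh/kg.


Step 1: V_pack = 17 * 3.265 = 55.505 V
Step 2: C_pack = 8 * 5.192 = 41.536 Ah
Step 3: E_pack = V_pack * C_pack = 55.505 * 41.536 = 2305.5 Wh
Step 4: m_pack = 17 * 8 * 0.0722 * 1.368 = 13.433 kg
Step 5: ED = E_pack / m_pack = 2305.5 / 13.433 = 171.6 Wh/kg

171.6 Wh/kg


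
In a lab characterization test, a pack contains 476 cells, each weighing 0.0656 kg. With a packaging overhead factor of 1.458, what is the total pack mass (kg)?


Cell mass sum = 476 * 0.0656 = 31.226 kg
With overhead 1.458: m_pack = 31.226 * 1.458 = 45.53 kg

45.53 kg


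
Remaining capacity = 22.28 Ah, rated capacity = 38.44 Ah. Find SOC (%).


SOC = (remaining / total) * 100 = (22.28 / 38.44) * 100 = 57.96%

57.96%


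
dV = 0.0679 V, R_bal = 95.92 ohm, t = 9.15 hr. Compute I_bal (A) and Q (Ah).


First, Ohm's law: I_bal = 0.0679 V / 95.92 ohm = 7.0788e-04 A
Then Q = I * t = 7.0788e-04 A * 9.15 hr = 0.006477 Ah

I=7.0788e-04 A, Q=0.006477 Ah


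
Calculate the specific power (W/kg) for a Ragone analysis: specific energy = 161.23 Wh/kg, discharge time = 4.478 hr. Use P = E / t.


Specific power = 161.23 Wh/kg / 4.478 hr = 36.00 W/kg

36.00 W/kg


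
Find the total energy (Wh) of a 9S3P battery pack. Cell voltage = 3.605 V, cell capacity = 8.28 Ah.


E = Ns * Vcell * Np * Ccell = 9 * 3.605 * 3 * 8.28 = 805.9 Wh

805.9 Wh


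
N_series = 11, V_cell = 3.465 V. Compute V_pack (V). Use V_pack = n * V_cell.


V_pack = n * V_cell = 11 * 3.465 = 38.115 V

38.115 V


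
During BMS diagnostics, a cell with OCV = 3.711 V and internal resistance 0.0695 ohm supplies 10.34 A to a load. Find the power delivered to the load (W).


Step 1: V_terminal = OCV - I*R = 3.711 - 10.34 * 0.0695 = 2.9924 V
Step 2: P_out = V_terminal * I = 2.9924 * 10.34 = 30.94 W

30.94 W


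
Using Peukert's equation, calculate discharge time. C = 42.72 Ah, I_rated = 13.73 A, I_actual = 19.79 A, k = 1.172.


Step 1: t_rated = C / I_rated = 42.72 / 13.73 = 3.1114 hr
Step 2: ratio = 13.73 / 19.79 = 0.69378
Step 3: ratio^k = 0.69378^1.172 = 0.6515
Step 4: t = t_rated * ratio^k = 3.1114 * 0.6515 = 2.027 hr

2.027 hr


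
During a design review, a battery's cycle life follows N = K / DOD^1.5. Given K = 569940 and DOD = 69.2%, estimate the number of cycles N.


DOD^1.5 = 575.65
N = K / DOD^1.5 = 569940 / 575.65 = 990.1

990.1 cycles


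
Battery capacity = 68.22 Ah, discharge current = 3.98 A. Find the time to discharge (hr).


Runtime = 68.22 Ah / 3.98 A = 17.14 hr

17.14 hr


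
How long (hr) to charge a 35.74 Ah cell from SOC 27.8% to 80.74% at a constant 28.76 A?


delta_Ah = 35.74 * (80.74 - 27.8) / 100 = 18.921 Ah
t = delta_Ah / I = 18.921 / 28.76 = 0.6579 hr

0.6579 hr


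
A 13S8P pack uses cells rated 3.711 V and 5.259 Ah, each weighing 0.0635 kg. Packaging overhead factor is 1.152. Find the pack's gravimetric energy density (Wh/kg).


Step 1: V_pack = 13 * 3.711 = 48.243 V
Step 2: C_pack = 8 * 5.259 = 42.072 Ah
Step 3: E_pack = V_pack * C_pack = 48.243 * 42.072 = 2029.7 Wh
Step 4: m_pack = 13 * 8 * 0.0635 * 1.152 = 7.6078 kg
Step 5: ED = E_pack / m_pack = 2029.7 / 7.6078 = 266.8 Wh/kg

266.8 Wh/kg


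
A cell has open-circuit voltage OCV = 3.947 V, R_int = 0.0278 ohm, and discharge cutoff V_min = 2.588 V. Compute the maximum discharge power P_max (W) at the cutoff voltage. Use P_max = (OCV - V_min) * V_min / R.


dV = OCV - V_min = 1.359 V (so I_max = dV / R)
P_max = dV * V_min / R = 1.359 * 2.588 / 0.0278 = 126.5 W

126.5 W


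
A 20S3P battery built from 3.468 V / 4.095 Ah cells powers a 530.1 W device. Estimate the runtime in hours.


Step 1: E_pack = Ns * V_cell * Np * C_cell = 20 * 3.468 * 3 * 4.095 = 852.09 Wh
Step 2: t = E_pack / P = 852.09 / 530.1 = 1.607 hr

1.607 hr


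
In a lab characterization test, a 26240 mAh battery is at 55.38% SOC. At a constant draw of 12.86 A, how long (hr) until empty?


Convert: C_total = 26240 mAh = 26.24 Ah
Step 1: remaining = SOC/100 * C_total = 55.38/100 * 26.24 = 14.532 Ah
Step 2: t = remaining / I = 14.532 / 12.86 = 1.130 hr

1.130 hr
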